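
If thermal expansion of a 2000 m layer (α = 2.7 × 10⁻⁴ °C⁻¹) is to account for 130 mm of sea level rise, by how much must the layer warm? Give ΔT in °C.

about 0.24 °C

ΔT = Δh/(αH) = 0.13 / (2.7×10⁻⁴ × 2000) ≈ 0.2407 °C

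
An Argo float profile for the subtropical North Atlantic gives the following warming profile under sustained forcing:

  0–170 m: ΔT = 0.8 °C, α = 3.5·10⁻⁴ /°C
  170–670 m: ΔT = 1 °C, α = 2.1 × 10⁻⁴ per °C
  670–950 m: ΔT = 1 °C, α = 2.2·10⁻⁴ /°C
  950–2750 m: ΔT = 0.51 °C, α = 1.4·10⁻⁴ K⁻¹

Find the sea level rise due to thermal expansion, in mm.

Layer 1: 0.8 × 170 × 3.5×10⁻⁴ = 0.04760 m
Layer 2: 1 × 500 × 2.1×10⁻⁴ = 0.10500 m
Layer 3: 2.2×10⁻⁴ × 280 × 1 = 0.06160 m
950–2750 m: 0.51 × 1800 × 1.4×10⁻⁴ = 0.12852 m
Δh = 0.04760 + 0.10500 + 0.06160 + 0.12852 = 0.34272 m

Δh ≈ 343 mm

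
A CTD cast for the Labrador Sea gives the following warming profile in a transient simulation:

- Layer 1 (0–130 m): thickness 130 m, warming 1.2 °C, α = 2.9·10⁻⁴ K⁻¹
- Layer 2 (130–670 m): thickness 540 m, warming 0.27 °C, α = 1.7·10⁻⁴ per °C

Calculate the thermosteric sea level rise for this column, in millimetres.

Δh = 70 mm

Layer 1: 2.9×10⁻⁴ × 1.2 × 130 = 0.04524 m
Layer 2: 540 × 1.7×10⁻⁴ × 0.27 = 0.024786 m
Δh = 0.04524 + 0.024786 = 0.070026 m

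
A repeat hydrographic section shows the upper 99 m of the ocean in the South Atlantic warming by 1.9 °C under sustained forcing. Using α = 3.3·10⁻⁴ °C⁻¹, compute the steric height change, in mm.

Δh ≈ 62.1 mm

Δh = αΔT·H = 3.3×10⁻⁴ × 1.9 × 99 = 0.062073 m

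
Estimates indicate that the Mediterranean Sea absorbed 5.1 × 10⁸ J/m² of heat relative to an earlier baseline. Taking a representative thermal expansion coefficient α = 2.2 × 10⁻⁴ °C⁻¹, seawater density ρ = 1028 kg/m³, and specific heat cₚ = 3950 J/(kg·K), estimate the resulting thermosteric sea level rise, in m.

0.0276 m

Δh = αQ/(ρcₚ) = 2.2×10⁻⁴ × 5.1×10⁸ / (1028 × 3950) ≈ 0.027631 m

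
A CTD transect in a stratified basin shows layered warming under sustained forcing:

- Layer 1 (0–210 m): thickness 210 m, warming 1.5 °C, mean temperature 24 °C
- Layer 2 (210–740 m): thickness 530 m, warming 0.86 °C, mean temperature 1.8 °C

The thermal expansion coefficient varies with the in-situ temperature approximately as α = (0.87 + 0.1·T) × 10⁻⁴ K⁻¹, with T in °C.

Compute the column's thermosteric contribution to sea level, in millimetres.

Δh ≈ 151 mm

Layer 1: α = (0.87 + 0.1×24)×10⁻⁴ = 3.27×10⁻⁴ K⁻¹
Layer 2: α = (0.87 + 0.1×1.8)×10⁻⁴ = 1.05×10⁻⁴ K⁻¹
210 × 1.5 × 3.27×10⁻⁴ = 0.103005 m
210–740 m: 1.05×10⁻⁴ × 0.86 × 530 = 0.047859 m
Δh = 0.103005 + 0.047859 = 0.150864 m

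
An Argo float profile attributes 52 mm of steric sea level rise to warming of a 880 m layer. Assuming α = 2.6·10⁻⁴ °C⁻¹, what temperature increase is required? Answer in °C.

0.23 °C

ΔT = Δh/(αH) = 0.052 / (2.6×10⁻⁴ × 880) ≈ 0.2273 °C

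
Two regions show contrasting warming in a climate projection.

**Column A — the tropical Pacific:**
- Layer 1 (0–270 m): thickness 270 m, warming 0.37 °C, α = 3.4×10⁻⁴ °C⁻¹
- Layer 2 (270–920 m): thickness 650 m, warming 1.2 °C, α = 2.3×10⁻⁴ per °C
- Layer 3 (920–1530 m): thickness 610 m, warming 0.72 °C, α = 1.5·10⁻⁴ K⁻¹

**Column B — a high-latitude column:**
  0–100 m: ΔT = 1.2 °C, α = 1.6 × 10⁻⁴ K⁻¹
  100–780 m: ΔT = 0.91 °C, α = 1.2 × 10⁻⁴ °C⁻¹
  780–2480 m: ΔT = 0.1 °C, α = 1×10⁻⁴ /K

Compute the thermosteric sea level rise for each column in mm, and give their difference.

A 0.37 × 3.4×10⁻⁴ × 270 = 0.033966 m
A 2.3×10⁻⁴ × 650 × 1.2 = 0.17940 m
A 920–1530 m: 1.5×10⁻⁴ × 610 × 0.72 = 0.06588 m
A total: 0.279246 m
B 1.2 × 100 × 1.6×10⁻⁴ = 0.01920 m
B 100–780 m: 1.2×10⁻⁴ × 0.91 × 680 = 0.074256 m
B Layer 3: 1×10⁻⁴ × 0.1 × 1700 = 0.01700 m
B total: 0.110456 m
Difference: 0.279246 − 0.110456 = 0.16879 m

A: 279 mm; B: 110 mm; difference 169 mm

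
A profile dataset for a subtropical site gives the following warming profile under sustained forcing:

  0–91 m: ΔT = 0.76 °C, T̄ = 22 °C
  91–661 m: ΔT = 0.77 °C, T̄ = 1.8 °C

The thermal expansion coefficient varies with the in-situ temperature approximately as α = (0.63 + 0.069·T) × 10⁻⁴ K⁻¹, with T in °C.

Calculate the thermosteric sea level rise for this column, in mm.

Layer 1: α = (0.63 + 0.069×22)×10⁻⁴ = 2.148×10⁻⁴ K⁻¹
Layer 2: α = (0.63 + 0.069×1.8)×10⁻⁴ = 0.7542×10⁻⁴ K⁻¹
91 × 0.76 × 2.148×10⁻⁴ = 0.014855568 m
91–661 m: 570 × 0.77 × 0.7542×10⁻⁴ = 0.033101838 m
Δh = 0.014855568 + 0.033101838 = 0.047957406 m

Δh ≈ 48.0 mm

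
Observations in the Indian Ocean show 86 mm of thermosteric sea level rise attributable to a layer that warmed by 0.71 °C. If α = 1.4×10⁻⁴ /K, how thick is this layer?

865 m

H = Δh/(αΔT) = 0.086 / (1.4×10⁻⁴ × 0.71) ≈ 865.2 m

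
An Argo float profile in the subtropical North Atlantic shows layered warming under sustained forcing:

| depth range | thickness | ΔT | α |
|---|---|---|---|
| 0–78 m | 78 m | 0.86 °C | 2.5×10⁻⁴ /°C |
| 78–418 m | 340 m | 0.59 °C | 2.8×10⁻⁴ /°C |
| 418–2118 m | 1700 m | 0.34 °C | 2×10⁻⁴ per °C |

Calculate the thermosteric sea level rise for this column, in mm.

Δh = 189 mm

2.5×10⁻⁴ × 78 × 0.86 = 0.01677 m
Layer 2: 0.59 × 340 × 2.8×10⁻⁴ = 0.056168 m
Layer 3: 2×10⁻⁴ × 1700 × 0.34 = 0.11560 m
Δh = 0.01677 + 0.056168 + 0.11560 = 0.188538 m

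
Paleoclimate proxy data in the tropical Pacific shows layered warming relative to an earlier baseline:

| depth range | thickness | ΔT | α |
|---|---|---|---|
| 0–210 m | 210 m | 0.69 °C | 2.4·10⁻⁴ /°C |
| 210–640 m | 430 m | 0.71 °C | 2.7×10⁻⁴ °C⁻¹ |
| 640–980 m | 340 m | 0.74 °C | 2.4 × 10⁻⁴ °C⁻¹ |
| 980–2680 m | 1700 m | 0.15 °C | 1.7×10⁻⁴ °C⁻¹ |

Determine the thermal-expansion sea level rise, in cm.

about 22.1 cm

0–210 m: 2.4×10⁻⁴ × 0.69 × 210 = 0.034776 m
Layer 2: 0.71 × 430 × 2.7×10⁻⁴ = 0.082431 m
Layer 3: 340 × 0.74 × 2.4×10⁻⁴ = 0.060384 m
980–2680 m: 1.7×10⁻⁴ × 0.15 × 1700 = 0.04335 m
Δh = 0.034776 + 0.082431 + 0.060384 + 0.04335 = 0.220941 m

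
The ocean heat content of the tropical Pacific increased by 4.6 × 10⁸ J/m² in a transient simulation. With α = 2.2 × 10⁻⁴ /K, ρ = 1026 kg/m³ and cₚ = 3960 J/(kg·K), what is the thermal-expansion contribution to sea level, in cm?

Δh ≈ 2.49 cm

Δh = αQ/(ρcₚ) = 2.2×10⁻⁴ × 4.6×10⁸ / (1026 × 3960) ≈ 0.024908 m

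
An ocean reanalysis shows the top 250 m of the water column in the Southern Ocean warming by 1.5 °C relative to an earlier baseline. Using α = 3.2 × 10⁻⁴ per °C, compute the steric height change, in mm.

about 120 mm

Δh = αΔT·H = 3.2×10⁻⁴ × 1.5 × 250 = 0.12000 m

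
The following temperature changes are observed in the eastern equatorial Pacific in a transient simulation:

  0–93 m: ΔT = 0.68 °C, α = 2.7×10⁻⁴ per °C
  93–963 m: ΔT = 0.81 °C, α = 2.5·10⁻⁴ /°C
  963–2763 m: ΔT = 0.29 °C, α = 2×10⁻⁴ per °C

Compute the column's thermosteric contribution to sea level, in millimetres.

298 mm of thermosteric rise

0–93 m: 0.68 × 2.7×10⁻⁴ × 93 = 0.0170748 m
0.81 × 2.5×10⁻⁴ × 870 = 0.176175 m
963–2763 m: 1800 × 0.29 × 2×10⁻⁴ = 0.10440 m
Δh = 0.0170748 + 0.176175 + 0.10440 = 0.2976498 m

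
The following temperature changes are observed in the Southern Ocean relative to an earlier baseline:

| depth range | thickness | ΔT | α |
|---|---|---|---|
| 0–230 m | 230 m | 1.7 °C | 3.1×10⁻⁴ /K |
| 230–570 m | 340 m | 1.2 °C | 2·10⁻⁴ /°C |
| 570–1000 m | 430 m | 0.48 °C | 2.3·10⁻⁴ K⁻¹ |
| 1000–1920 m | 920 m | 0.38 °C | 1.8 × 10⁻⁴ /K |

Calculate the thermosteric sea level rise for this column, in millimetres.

1.7 × 230 × 3.1×10⁻⁴ = 0.12121 m
340 × 1.2 × 2×10⁻⁴ = 0.08160 m
570–1000 m: 2.3×10⁻⁴ × 430 × 0.48 = 0.047472 m
0.38 × 1.8×10⁻⁴ × 920 = 0.062928 m
Δh = 0.12121 + 0.08160 + 0.047472 + 0.062928 = 0.31321 m

about 310 mm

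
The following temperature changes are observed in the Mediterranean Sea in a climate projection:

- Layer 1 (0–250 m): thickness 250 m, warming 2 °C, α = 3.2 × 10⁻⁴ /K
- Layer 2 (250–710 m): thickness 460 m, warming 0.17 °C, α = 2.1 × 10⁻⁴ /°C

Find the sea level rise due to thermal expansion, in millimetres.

about 176 mm

2 × 3.2×10⁻⁴ × 250 = 0.16000 m
250–710 m: 2.1×10⁻⁴ × 460 × 0.17 = 0.016422 m
Δh = 0.16000 + 0.016422 = 0.176422 m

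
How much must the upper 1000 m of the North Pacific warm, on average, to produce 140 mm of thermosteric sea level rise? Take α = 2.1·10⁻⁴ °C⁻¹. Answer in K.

ΔT = Δh/(αH) = 0.14 / (2.1×10⁻⁴ × 1000) ≈ 0.6667 K

0.667 K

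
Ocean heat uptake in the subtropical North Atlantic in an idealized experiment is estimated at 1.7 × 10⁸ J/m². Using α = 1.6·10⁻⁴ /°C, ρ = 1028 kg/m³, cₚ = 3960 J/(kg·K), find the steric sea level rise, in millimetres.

Δh = αQ/(ρcₚ) = 1.6×10⁻⁴ × 1.7×10⁸ / (1028 × 3960) ≈ 0.0066816 m

Δh = 6.68 mm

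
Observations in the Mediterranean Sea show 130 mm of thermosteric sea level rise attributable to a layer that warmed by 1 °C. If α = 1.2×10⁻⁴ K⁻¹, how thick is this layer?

H = Δh/(αΔT) = 0.13 / (1.2×10⁻⁴ × 1) ≈ 1083 m

about 1080 m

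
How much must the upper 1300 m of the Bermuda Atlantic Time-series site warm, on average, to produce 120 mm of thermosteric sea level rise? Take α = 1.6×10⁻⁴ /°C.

ΔT = Δh/(αH) = 0.12 / (1.6×10⁻⁴ × 1300) ≈ 0.5769 °C

0.577 °C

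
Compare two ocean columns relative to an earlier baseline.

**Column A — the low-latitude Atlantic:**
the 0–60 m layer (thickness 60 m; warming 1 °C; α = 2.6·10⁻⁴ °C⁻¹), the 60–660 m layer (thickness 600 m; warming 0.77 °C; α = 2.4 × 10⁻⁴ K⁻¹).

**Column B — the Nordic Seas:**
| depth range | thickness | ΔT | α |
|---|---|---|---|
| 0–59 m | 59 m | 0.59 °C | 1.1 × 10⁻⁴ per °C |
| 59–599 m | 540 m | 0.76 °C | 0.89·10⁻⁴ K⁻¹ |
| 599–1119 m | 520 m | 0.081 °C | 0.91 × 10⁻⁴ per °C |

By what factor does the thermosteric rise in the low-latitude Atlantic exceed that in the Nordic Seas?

A 60 × 2.6×10⁻⁴ × 1 = 0.01560 m
A 0.77 × 600 × 2.4×10⁻⁴ = 0.11088 m
A total: 0.12648 m
B 0–59 m: 0.59 × 59 × 1.1×10⁻⁴ = 0.0038291 m
B Layer 2: 0.76 × 0.89×10⁻⁴ × 540 = 0.0365256 m
B 0.91×10⁻⁴ × 0.081 × 520 = 0.00383292 m
B total: 0.04418762 m
Ratio: 0.12648 / 0.04418762 ≈ 2.862

a factor of 2.86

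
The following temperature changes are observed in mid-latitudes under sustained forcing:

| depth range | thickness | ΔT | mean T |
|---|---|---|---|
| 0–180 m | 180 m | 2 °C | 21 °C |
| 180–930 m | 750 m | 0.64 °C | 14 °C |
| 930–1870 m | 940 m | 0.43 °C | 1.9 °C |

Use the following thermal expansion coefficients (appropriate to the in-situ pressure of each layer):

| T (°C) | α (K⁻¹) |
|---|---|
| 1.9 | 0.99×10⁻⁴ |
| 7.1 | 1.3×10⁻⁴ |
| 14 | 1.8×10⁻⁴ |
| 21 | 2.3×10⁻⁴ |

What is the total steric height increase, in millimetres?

Layer 1 at 21 °C → α = 2.3×10⁻⁴ K⁻¹
Layer 2 at 14 °C → α = 1.8×10⁻⁴ K⁻¹
Layer 3 at 1.9 °C → α = 0.99×10⁻⁴ K⁻¹
0–180 m: 2.3×10⁻⁴ × 180 × 2 = 0.08280 m
Layer 2: 0.64 × 1.8×10⁻⁴ × 750 = 0.08640 m
930–1870 m: 0.43 × 940 × 0.99×10⁻⁴ = 0.0400158 m
Δh = 0.08280 + 0.08640 + 0.0400158 = 0.2092158 m ≈ 209 mm

about 209 mm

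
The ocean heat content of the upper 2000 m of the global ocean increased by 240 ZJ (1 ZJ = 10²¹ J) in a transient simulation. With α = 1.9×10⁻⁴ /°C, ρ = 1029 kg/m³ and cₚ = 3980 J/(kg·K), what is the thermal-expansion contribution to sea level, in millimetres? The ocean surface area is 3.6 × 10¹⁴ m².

Per unit area: Q = 240×10²¹ / (3.6×10¹⁴) ≈ 6.667×10⁸ J/m²
Δh = αQ/(ρcₚ) = 1.9×10⁻⁴ × 6.667×10⁸ / (1029 × 3980) ≈ 0.03093 m

30.9 mm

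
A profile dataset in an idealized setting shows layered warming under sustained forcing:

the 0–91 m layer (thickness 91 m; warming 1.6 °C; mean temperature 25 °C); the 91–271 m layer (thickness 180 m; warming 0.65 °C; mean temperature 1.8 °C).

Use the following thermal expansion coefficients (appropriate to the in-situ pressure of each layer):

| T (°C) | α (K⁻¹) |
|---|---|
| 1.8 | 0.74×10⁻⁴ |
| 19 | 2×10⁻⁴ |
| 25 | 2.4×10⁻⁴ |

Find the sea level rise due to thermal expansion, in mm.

Layer 1 at 25 °C → α = 2.4×10⁻⁴ K⁻¹
Layer 2 at 1.8 °C → α = 0.74×10⁻⁴ K⁻¹
1.6 × 2.4×10⁻⁴ × 91 = 0.034944 m
91–271 m: 0.65 × 180 × 0.74×10⁻⁴ = 0.008658 m
Δh = 0.034944 + 0.008658 = 0.043602 m

Δh = 43.6 mm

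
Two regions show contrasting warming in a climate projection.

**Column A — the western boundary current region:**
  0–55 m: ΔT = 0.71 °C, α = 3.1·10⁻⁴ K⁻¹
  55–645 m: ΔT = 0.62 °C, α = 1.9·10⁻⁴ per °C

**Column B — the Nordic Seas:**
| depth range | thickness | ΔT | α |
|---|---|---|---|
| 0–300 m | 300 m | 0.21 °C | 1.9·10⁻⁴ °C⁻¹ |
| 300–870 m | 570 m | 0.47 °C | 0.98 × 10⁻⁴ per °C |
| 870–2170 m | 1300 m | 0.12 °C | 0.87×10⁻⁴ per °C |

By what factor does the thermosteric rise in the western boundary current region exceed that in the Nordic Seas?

A Layer 1: 55 × 3.1×10⁻⁴ × 0.71 = 0.0121055 m
A 55–645 m: 0.62 × 590 × 1.9×10⁻⁴ = 0.069502 m
A total: 0.0816075 m
B Layer 1: 0.21 × 300 × 1.9×10⁻⁴ = 0.01197 m
B 0.47 × 0.98×10⁻⁴ × 570 = 0.0262542 m
B Layer 3: 0.87×10⁻⁴ × 0.12 × 1300 = 0.013572 m
B total: 0.0517962 m
Ratio: 0.0816075 / 0.0517962 ≈ 1.576

1.6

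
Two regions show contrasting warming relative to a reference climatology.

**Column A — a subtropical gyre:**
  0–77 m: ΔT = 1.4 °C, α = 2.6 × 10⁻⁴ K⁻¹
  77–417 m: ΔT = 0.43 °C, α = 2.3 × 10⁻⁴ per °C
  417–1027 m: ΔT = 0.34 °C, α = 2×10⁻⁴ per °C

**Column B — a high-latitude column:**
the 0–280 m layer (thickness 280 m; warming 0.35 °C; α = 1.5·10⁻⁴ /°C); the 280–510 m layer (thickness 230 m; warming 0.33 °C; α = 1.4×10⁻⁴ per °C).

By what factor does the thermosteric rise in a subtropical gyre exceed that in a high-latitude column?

A 0–77 m: 1.4 × 2.6×10⁻⁴ × 77 = 0.028028 m
A 2.3×10⁻⁴ × 340 × 0.43 = 0.033626 m
A 417–1027 m: 0.34 × 2×10⁻⁴ × 610 = 0.04148 m
A total: 0.103134 m
B Layer 1: 280 × 0.35 × 1.5×10⁻⁴ = 0.01470 m
B 280–510 m: 230 × 1.4×10⁻⁴ × 0.33 = 0.010626 m
B total: 0.025326 m
Ratio: 0.103134 / 0.025326 ≈ 4.072

4.07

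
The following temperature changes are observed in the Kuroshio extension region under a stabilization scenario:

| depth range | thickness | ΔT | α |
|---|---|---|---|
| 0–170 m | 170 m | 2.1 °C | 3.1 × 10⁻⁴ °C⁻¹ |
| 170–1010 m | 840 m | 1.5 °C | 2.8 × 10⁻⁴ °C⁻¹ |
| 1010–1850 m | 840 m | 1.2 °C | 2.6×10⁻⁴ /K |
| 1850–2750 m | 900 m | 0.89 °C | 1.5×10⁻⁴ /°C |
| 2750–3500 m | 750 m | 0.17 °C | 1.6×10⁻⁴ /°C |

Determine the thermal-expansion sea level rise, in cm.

Layer 1: 170 × 2.1 × 3.1×10⁻⁴ = 0.11067 m
Layer 2: 2.8×10⁻⁴ × 1.5 × 840 = 0.35280 m
Layer 3: 2.6×10⁻⁴ × 1.2 × 840 = 0.26208 m
1850–2750 m: 900 × 1.5×10⁻⁴ × 0.89 = 0.12015 m
2750–3500 m: 750 × 0.17 × 1.6×10⁻⁴ = 0.02040 m
Δh = 0.11067 + 0.35280 + 0.26208 + 0.12015 + 0.02040 = 0.86610 m ≈ 86.6 cm

about 86.6 cm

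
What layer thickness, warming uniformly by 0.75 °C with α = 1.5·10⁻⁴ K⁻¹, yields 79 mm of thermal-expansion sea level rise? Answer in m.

H ≈ 700 m

H = Δh/(αΔT) = 0.079 / (1.5×10⁻⁴ × 0.75) ≈ 702.2 m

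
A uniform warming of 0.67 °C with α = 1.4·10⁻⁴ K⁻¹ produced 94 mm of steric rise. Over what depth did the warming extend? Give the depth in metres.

1000 m

H = Δh/(αΔT) = 0.094 / (1.4×10⁻⁴ × 0.67) ≈ 1002 m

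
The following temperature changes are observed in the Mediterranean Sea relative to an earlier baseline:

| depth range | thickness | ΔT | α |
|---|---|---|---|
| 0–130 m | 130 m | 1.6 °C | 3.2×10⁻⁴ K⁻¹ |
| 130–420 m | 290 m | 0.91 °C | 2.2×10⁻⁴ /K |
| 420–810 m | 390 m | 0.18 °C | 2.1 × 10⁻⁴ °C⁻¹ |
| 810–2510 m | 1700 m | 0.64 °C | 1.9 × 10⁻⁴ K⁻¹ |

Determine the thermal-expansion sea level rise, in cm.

3.2×10⁻⁴ × 130 × 1.6 = 0.06656 m
290 × 2.2×10⁻⁴ × 0.91 = 0.058058 m
420–810 m: 2.1×10⁻⁴ × 390 × 0.18 = 0.014742 m
Layer 4: 0.64 × 1.9×10⁻⁴ × 1700 = 0.20672 m
Δh = 0.06656 + 0.058058 + 0.014742 + 0.20672 = 0.34608 m ≈ 34.6 cm

Δh ≈ 34.6 cm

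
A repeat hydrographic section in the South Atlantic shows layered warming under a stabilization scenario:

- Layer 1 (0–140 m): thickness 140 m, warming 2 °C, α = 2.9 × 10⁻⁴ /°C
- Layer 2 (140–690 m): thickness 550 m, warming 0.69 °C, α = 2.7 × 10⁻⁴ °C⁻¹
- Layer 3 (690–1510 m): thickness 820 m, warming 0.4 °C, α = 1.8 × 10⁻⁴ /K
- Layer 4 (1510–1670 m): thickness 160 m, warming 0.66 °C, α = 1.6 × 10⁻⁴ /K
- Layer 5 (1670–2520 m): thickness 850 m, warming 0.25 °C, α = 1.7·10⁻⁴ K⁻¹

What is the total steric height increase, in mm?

0–140 m: 2 × 2.9×10⁻⁴ × 140 = 0.08120 m
550 × 0.69 × 2.7×10⁻⁴ = 0.102465 m
Layer 3: 1.8×10⁻⁴ × 0.4 × 820 = 0.05904 m
1510–1670 m: 160 × 1.6×10⁻⁴ × 0.66 = 0.016896 m
850 × 0.25 × 1.7×10⁻⁴ = 0.036125 m
Δh = 0.08120 + 0.102465 + 0.05904 + 0.016896 + 0.036125 = 0.295726 m

300 mm of thermosteric rise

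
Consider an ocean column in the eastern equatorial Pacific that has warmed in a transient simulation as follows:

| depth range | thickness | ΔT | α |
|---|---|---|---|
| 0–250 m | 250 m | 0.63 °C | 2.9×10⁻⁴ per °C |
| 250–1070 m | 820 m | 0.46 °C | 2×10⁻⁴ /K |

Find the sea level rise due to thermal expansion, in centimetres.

12.1 cm

2.9×10⁻⁴ × 250 × 0.63 = 0.045675 m
Layer 2: 2×10⁻⁴ × 0.46 × 820 = 0.07544 m
Δh = 0.045675 + 0.07544 = 0.121115 m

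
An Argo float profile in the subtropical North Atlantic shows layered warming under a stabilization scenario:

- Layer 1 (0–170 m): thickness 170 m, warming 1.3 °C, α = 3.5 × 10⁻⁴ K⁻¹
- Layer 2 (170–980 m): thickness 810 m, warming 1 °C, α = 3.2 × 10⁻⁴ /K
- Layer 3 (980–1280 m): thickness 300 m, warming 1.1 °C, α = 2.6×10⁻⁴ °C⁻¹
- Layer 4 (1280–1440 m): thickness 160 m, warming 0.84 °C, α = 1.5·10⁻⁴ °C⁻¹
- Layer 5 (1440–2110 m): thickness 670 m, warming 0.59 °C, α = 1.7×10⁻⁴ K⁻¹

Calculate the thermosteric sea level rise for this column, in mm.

510 mm of thermosteric rise

0–170 m: 3.5×10⁻⁴ × 1.3 × 170 = 0.07735 m
170–980 m: 810 × 3.2×10⁻⁴ × 1 = 0.25920 m
Layer 3: 2.6×10⁻⁴ × 1.1 × 300 = 0.08580 m
1280–1440 m: 160 × 1.5×10⁻⁴ × 0.84 = 0.02016 m
0.59 × 670 × 1.7×10⁻⁴ = 0.067201 m
Δh = 0.07735 + 0.25920 + 0.08580 + 0.02016 + 0.067201 = 0.509711 m ≈ 510 mm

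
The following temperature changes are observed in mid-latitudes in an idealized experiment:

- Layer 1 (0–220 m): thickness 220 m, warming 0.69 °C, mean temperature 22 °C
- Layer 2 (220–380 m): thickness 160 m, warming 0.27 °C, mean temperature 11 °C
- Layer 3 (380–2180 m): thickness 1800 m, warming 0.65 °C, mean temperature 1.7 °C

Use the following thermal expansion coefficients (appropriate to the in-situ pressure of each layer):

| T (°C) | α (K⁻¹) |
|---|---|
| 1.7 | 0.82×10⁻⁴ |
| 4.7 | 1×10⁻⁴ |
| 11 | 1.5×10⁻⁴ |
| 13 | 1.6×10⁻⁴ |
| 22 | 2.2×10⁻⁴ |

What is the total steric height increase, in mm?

Layer 1 at 22 °C → α = 2.2×10⁻⁴ K⁻¹
Layer 2 at 11 °C → α = 1.5×10⁻⁴ K⁻¹
Layer 3 at 1.7 °C → α = 0.82×10⁻⁴ K⁻¹
0–220 m: 220 × 2.2×10⁻⁴ × 0.69 = 0.033396 m
Layer 2: 0.27 × 160 × 1.5×10⁻⁴ = 0.00648 m
380–2180 m: 0.82×10⁻⁴ × 0.65 × 1800 = 0.09594 m
Δh = 0.033396 + 0.00648 + 0.09594 = 0.135816 m ≈ 136 mm

Δh = 136 mm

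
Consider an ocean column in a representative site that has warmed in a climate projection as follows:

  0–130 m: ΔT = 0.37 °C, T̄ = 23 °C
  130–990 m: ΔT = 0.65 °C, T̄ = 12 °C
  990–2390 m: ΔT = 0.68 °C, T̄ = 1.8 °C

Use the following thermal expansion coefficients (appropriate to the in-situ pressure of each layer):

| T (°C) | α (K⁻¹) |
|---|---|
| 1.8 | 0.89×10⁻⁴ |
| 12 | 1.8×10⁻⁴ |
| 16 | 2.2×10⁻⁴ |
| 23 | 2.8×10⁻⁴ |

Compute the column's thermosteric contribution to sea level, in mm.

Δh ≈ 199 mm

Layer 1 at 23 °C → α = 2.8×10⁻⁴ K⁻¹
Layer 2 at 12 °C → α = 1.8×10⁻⁴ K⁻¹
Layer 3 at 1.8 °C → α = 0.89×10⁻⁴ K⁻¹
0–130 m: 2.8×10⁻⁴ × 130 × 0.37 = 0.013468 m
Layer 2: 860 × 0.65 × 1.8×10⁻⁴ = 0.10062 m
990–2390 m: 0.89×10⁻⁴ × 1400 × 0.68 = 0.084728 m
Δh = 0.013468 + 0.10062 + 0.084728 = 0.198816 m ≈ 199 mm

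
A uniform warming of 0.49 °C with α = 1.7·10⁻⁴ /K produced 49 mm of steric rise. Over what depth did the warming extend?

H = Δh/(αΔT) = 0.049 / (1.7×10⁻⁴ × 0.49) ≈ 588.2 m

about 590 m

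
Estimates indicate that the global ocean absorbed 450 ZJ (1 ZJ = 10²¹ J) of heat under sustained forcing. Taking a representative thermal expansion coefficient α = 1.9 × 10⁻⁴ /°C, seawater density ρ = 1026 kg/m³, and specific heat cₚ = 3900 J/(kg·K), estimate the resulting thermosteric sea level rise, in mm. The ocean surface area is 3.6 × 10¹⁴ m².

Per unit area: Q = 450×10²¹ / (3.6×10¹⁴) = 1.25×10⁹ J/m²
Δh = αQ/(ρcₚ) = 1.9×10⁻⁴ × 1.25×10⁹ / (1026 × 3900) ≈ 0.059354 m

about 59.4 mm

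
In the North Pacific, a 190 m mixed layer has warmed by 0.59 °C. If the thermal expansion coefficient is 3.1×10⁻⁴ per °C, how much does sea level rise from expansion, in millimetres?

35 mm of thermosteric rise

Δh = αΔT·H = 3.1×10⁻⁴ × 0.59 × 190 = 0.034751 m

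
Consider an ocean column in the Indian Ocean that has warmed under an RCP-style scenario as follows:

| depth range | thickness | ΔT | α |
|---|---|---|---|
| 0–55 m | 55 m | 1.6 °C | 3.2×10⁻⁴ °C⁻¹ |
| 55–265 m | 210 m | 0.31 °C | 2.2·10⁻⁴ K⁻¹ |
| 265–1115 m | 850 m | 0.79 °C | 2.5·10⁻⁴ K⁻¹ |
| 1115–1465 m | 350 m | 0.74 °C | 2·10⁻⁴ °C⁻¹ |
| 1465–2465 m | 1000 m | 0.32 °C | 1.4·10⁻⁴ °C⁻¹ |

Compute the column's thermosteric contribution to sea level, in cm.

31 cm

0–55 m: 1.6 × 3.2×10⁻⁴ × 55 = 0.02816 m
210 × 0.31 × 2.2×10⁻⁴ = 0.014322 m
Layer 3: 2.5×10⁻⁴ × 850 × 0.79 = 0.167875 m
Layer 4: 0.74 × 2×10⁻⁴ × 350 = 0.05180 m
Layer 5: 1000 × 0.32 × 1.4×10⁻⁴ = 0.04480 m
Δh = 0.02816 + 0.014322 + 0.167875 + 0.05180 + 0.04480 = 0.306957 m ≈ 31 cm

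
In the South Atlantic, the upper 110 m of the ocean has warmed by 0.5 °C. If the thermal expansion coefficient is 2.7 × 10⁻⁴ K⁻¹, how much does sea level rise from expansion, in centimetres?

Δh = αΔT·H = 2.7×10⁻⁴ × 0.5 × 110 = 0.01485 m

1.49 cm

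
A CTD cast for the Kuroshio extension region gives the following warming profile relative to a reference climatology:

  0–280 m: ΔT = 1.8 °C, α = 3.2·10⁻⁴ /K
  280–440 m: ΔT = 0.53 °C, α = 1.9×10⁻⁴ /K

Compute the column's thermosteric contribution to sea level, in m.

0–280 m: 1.8 × 280 × 3.2×10⁻⁴ = 0.16128 m
0.53 × 1.9×10⁻⁴ × 160 = 0.016112 m
Δh = 0.16128 + 0.016112 = 0.177392 m

about 0.18 m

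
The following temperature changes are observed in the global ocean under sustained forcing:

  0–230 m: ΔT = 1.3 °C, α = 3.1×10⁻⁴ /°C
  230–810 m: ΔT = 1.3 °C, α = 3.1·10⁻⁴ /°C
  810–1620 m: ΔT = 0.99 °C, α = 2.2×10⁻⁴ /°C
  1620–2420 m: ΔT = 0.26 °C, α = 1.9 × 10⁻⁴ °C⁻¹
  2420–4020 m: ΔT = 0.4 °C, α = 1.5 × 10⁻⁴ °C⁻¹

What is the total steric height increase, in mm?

about 638 mm

1.3 × 230 × 3.1×10⁻⁴ = 0.09269 m
3.1×10⁻⁴ × 580 × 1.3 = 0.23374 m
Layer 3: 2.2×10⁻⁴ × 810 × 0.99 = 0.176418 m
800 × 1.9×10⁻⁴ × 0.26 = 0.03952 m
0.4 × 1600 × 1.5×10⁻⁴ = 0.09600 m
Δh = 0.09269 + 0.23374 + 0.176418 + 0.03952 + 0.09600 = 0.638368 m ≈ 638 mm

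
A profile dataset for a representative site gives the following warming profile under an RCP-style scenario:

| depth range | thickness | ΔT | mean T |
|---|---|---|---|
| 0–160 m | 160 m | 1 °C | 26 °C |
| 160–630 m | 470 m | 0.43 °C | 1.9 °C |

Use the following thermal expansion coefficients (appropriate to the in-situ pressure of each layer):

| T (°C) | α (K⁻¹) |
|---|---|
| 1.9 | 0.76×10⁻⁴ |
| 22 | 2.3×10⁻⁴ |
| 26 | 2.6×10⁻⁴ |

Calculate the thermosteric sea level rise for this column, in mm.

Δh = 57.0 mm

Layer 1 at 26 °C → α = 2.6×10⁻⁴ K⁻¹
Layer 2 at 1.9 °C → α = 0.76×10⁻⁴ K⁻¹
160 × 1 × 2.6×10⁻⁴ = 0.04160 m
Layer 2: 470 × 0.76×10⁻⁴ × 0.43 = 0.0153596 m
Δh = 0.04160 + 0.0153596 = 0.0569596 m ≈ 57.0 mm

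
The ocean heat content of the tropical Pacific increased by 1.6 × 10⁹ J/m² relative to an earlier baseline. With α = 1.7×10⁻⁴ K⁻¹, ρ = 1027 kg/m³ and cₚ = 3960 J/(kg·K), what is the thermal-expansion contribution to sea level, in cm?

Δh ≈ 6.69 cm

Δh = αQ/(ρcₚ) = 1.7×10⁻⁴ × 1.6×10⁹ / (1027 × 3960) ≈ 0.066881 m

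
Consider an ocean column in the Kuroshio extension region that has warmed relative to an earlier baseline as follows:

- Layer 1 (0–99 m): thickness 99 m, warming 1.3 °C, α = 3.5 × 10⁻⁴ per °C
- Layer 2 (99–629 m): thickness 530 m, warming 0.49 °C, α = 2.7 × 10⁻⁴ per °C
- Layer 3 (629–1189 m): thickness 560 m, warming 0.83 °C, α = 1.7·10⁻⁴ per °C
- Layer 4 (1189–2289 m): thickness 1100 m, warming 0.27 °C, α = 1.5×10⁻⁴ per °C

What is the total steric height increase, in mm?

Layer 1: 99 × 1.3 × 3.5×10⁻⁴ = 0.045045 m
Layer 2: 2.7×10⁻⁴ × 530 × 0.49 = 0.070119 m
629–1189 m: 560 × 0.83 × 1.7×10⁻⁴ = 0.079016 m
1189–2289 m: 0.27 × 1100 × 1.5×10⁻⁴ = 0.04455 m
Δh = 0.045045 + 0.070119 + 0.079016 + 0.04455 = 0.23873 m

239 mm of thermosteric rise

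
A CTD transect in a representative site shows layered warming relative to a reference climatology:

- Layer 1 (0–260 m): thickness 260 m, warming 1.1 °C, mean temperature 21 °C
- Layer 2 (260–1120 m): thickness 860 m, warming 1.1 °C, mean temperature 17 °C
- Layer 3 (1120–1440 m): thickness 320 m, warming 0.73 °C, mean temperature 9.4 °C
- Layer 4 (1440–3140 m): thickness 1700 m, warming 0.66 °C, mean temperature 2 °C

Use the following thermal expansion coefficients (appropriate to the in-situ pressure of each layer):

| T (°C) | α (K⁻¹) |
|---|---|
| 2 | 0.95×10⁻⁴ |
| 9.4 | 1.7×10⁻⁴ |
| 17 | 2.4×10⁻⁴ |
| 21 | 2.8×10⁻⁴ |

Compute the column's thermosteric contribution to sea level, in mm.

Layer 1 at 21 °C → α = 2.8×10⁻⁴ K⁻¹
Layer 2 at 17 °C → α = 2.4×10⁻⁴ K⁻¹
Layer 3 at 9.4 °C → α = 1.7×10⁻⁴ K⁻¹
Layer 4 at 2 °C → α = 0.95×10⁻⁴ K⁻¹
260 × 1.1 × 2.8×10⁻⁴ = 0.08008 m
860 × 1.1 × 2.4×10⁻⁴ = 0.22704 m
Layer 3: 320 × 1.7×10⁻⁴ × 0.73 = 0.039712 m
1440–3140 m: 1700 × 0.95×10⁻⁴ × 0.66 = 0.10659 m
Δh = 0.08008 + 0.22704 + 0.039712 + 0.10659 = 0.453422 m

453 mm of thermosteric rise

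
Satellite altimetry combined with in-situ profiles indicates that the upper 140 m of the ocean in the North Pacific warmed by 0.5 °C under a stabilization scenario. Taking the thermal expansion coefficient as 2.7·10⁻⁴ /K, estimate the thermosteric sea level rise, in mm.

Δh = 19 mm

Δh = αΔT·H = 2.7×10⁻⁴ × 0.5 × 140 = 0.01890 m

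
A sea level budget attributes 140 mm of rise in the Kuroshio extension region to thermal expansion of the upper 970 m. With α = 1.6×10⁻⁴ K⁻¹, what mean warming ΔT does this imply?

ΔT = Δh/(αH) = 0.14 / (1.6×10⁻⁴ × 970) ≈ 0.9021 °C

ΔT ≈ 0.902 °C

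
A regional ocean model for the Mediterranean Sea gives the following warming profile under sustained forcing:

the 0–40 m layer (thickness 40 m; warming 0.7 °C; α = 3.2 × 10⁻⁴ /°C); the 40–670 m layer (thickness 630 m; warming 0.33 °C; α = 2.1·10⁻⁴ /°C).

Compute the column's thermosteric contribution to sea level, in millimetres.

0–40 m: 0.7 × 40 × 3.2×10⁻⁴ = 0.00896 m
40–670 m: 630 × 2.1×10⁻⁴ × 0.33 = 0.043659 m
Δh = 0.00896 + 0.043659 = 0.052619 m ≈ 52.6 mm

about 52.6 mm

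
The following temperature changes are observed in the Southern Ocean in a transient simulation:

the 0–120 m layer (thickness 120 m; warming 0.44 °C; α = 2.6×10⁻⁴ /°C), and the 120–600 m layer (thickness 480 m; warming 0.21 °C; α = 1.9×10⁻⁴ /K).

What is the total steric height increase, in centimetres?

3.29 cm of thermosteric rise

120 × 2.6×10⁻⁴ × 0.44 = 0.013728 m
0.21 × 480 × 1.9×10⁻⁴ = 0.019152 m
Δh = 0.013728 + 0.019152 = 0.03288 m ≈ 3.29 cm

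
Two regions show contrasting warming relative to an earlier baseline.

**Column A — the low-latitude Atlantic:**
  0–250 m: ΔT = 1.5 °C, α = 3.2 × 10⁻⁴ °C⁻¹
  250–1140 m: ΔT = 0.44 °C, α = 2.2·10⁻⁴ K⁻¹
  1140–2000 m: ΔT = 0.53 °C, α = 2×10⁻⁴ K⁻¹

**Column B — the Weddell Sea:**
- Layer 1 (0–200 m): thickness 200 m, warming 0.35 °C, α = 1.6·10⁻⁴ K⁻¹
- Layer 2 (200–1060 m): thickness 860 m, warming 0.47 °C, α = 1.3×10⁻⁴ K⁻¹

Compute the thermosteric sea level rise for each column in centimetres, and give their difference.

Δh_A ≈ 29.7 cm, Δh_B ≈ 6.37 cm; difference ≈ 23.4 cm

A 250 × 1.5 × 3.2×10⁻⁴ = 0.12000 m
A Layer 2: 2.2×10⁻⁴ × 0.44 × 890 = 0.086152 m
A 1140–2000 m: 2×10⁻⁴ × 0.53 × 860 = 0.09116 m
A total: 0.297312 m
B 0–200 m: 1.6×10⁻⁴ × 0.35 × 200 = 0.01120 m
B 860 × 1.3×10⁻⁴ × 0.47 = 0.052546 m
B total: 0.063746 m
Difference: 0.297312 − 0.063746 = 0.233566 m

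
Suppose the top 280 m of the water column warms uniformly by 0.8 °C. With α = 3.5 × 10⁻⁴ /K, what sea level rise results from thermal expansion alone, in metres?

Δh = 0.078 m

Δh = αΔT·H = 3.5×10⁻⁴ × 0.8 × 280 = 0.07840 m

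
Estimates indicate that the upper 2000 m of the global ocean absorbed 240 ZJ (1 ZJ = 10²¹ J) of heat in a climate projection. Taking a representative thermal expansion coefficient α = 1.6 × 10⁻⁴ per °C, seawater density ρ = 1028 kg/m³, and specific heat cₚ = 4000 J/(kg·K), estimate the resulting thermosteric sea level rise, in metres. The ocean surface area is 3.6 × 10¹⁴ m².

Δh = 0.0259 m

Per unit area: Q = 240×10²¹ / (3.6×10¹⁴) ≈ 6.667×10⁸ J/m²
Δh = αQ/(ρcₚ) = 1.6×10⁻⁴ × 6.667×10⁸ / (1028 × 4000) ≈ 0.025942 m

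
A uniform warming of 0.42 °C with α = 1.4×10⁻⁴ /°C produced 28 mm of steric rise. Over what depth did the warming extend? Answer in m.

H = Δh/(αΔT) = 0.028 / (1.4×10⁻⁴ × 0.42) ≈ 476.2 m

about 480 m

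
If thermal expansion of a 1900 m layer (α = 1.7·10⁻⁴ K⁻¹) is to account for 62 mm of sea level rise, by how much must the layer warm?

0.19 °C

ΔT = Δh/(αH) = 0.062 / (1.7×10⁻⁴ × 1900) ≈ 0.1920 °C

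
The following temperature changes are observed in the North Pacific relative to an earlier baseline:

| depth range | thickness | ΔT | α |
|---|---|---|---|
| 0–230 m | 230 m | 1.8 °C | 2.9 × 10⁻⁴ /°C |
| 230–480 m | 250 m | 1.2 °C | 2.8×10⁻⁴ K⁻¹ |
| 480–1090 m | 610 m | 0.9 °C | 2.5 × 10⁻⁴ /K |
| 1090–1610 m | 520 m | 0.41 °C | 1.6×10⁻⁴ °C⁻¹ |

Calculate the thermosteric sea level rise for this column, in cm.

2.9×10⁻⁴ × 1.8 × 230 = 0.12006 m
Layer 2: 1.2 × 2.8×10⁻⁴ × 250 = 0.08400 m
Layer 3: 610 × 2.5×10⁻⁴ × 0.9 = 0.13725 m
0.41 × 520 × 1.6×10⁻⁴ = 0.034112 m
Δh = 0.12006 + 0.08400 + 0.13725 + 0.034112 = 0.375422 m ≈ 37.5 cm

about 37.5 cm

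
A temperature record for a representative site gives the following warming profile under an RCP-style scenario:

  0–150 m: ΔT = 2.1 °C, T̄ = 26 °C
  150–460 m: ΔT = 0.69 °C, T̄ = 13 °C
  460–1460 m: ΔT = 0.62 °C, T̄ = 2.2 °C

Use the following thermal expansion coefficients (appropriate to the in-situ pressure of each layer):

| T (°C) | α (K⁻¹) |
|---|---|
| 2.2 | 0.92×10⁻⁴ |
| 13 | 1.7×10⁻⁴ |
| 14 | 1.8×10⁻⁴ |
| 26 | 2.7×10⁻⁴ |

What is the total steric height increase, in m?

Layer 1 at 26 °C → α = 2.7×10⁻⁴ K⁻¹
Layer 2 at 13 °C → α = 1.7×10⁻⁴ K⁻¹
Layer 3 at 2.2 °C → α = 0.92×10⁻⁴ K⁻¹
0–150 m: 150 × 2.7×10⁻⁴ × 2.1 = 0.08505 m
150–460 m: 1.7×10⁻⁴ × 310 × 0.69 = 0.036363 m
Layer 3: 1000 × 0.62 × 0.92×10⁻⁴ = 0.05704 m
Δh = 0.08505 + 0.036363 + 0.05704 = 0.178453 m ≈ 0.178 m

about 0.178 m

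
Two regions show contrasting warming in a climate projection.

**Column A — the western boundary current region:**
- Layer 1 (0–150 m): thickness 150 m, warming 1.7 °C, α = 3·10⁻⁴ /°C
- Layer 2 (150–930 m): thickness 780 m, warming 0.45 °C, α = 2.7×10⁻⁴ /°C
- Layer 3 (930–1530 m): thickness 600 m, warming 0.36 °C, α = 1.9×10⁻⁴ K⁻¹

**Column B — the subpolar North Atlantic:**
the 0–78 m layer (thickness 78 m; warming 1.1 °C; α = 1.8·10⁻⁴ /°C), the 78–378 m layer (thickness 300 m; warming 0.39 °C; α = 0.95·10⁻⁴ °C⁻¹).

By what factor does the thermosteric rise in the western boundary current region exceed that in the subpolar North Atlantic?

a factor of 8.0

A Layer 1: 1.7 × 150 × 3×10⁻⁴ = 0.07650 m
A Layer 2: 2.7×10⁻⁴ × 780 × 0.45 = 0.09477 m
A 930–1530 m: 1.9×10⁻⁴ × 600 × 0.36 = 0.04104 m
A total: 0.21231 m
B Layer 1: 78 × 1.1 × 1.8×10⁻⁴ = 0.015444 m
B Layer 2: 0.95×10⁻⁴ × 0.39 × 300 = 0.011115 m
B total: 0.026559 m
Ratio: 0.21231 / 0.026559 ≈ 7.994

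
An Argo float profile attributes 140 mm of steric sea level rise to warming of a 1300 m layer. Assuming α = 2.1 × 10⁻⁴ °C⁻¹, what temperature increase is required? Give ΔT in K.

ΔT = Δh/(αH) = 0.14 / (2.1×10⁻⁴ × 1300) ≈ 0.5128 K

ΔT ≈ 0.513 K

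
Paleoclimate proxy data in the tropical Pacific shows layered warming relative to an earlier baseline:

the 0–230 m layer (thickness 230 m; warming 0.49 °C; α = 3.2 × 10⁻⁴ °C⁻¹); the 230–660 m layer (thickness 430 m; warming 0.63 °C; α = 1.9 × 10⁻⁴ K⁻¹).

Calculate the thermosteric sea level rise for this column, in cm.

Layer 1: 230 × 3.2×10⁻⁴ × 0.49 = 0.036064 m
430 × 1.9×10⁻⁴ × 0.63 = 0.051471 m
Δh = 0.036064 + 0.051471 = 0.087535 m

about 8.8 cm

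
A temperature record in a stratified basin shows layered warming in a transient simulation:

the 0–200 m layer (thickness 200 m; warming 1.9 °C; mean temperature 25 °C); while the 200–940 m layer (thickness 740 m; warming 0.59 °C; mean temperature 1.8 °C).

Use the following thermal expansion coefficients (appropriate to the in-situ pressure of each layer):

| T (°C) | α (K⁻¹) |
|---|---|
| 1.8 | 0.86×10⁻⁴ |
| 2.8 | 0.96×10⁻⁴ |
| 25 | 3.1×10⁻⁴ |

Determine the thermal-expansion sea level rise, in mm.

Layer 1 at 25 °C → α = 3.1×10⁻⁴ K⁻¹
Layer 2 at 1.8 °C → α = 0.86×10⁻⁴ K⁻¹
0–200 m: 1.9 × 3.1×10⁻⁴ × 200 = 0.11780 m
0.59 × 740 × 0.86×10⁻⁴ = 0.0375476 m
Δh = 0.11780 + 0.0375476 = 0.1553476 m ≈ 155 mm

Δh = 155 mm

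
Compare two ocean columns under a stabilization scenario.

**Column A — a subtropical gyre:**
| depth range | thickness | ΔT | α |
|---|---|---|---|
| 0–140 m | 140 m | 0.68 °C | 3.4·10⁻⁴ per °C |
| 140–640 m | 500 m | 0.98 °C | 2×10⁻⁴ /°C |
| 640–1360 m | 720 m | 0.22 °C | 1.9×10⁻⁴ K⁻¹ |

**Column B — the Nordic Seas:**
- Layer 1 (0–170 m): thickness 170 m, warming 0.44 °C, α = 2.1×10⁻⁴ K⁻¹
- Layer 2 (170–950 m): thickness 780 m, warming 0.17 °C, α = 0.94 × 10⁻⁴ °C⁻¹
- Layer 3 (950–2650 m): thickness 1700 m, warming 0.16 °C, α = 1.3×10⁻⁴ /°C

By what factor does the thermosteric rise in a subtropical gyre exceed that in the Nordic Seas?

a factor of 2.5

A Layer 1: 3.4×10⁻⁴ × 0.68 × 140 = 0.032368 m
A Layer 2: 500 × 2×10⁻⁴ × 0.98 = 0.09800 m
A 720 × 1.9×10⁻⁴ × 0.22 = 0.030096 m
A total: 0.160464 m
B Layer 1: 0.44 × 2.1×10⁻⁴ × 170 = 0.015708 m
B 170–950 m: 0.17 × 0.94×10⁻⁴ × 780 = 0.0124644 m
B Layer 3: 1700 × 0.16 × 1.3×10⁻⁴ = 0.03536 m
B total: 0.0635324 m
Ratio: 0.160464 / 0.0635324 ≈ 2.526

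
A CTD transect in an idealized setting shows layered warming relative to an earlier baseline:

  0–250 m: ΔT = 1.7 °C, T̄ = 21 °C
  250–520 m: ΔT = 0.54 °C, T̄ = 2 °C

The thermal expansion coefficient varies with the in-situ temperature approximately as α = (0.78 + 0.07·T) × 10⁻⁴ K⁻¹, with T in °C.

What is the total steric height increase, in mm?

Δh ≈ 109 mm

Layer 1: α = (0.78 + 0.07×21)×10⁻⁴ = 2.25×10⁻⁴ K⁻¹
Layer 2: α = (0.78 + 0.07×2)×10⁻⁴ = 0.92×10⁻⁴ K⁻¹
Layer 1: 250 × 2.25×10⁻⁴ × 1.7 = 0.095625 m
250–520 m: 270 × 0.92×10⁻⁴ × 0.54 = 0.0134136 m
Δh = 0.095625 + 0.0134136 = 0.1090386 m ≈ 109 mm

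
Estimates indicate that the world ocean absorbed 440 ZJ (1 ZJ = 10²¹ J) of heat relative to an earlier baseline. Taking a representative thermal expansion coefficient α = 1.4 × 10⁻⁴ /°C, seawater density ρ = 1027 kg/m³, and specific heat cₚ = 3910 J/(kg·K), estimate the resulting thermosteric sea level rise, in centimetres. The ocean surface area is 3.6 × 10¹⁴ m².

Per unit area: Q = 440×10²¹ / (3.6×10¹⁴) ≈ 1.222×10⁹ J/m²
Δh = αQ/(ρcₚ) = 1.4×10⁻⁴ × 1.222×10⁹ / (1027 × 3910) ≈ 0.042604 m

Δh ≈ 4.26 cm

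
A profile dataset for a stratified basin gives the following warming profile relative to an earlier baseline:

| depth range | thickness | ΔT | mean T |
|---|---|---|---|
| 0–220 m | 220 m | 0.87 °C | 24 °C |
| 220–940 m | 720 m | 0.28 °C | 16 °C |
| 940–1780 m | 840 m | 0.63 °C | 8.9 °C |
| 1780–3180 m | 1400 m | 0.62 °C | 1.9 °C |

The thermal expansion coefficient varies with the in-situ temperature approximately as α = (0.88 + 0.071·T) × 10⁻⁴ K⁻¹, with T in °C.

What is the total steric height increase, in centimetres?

Δh ≈ 25.8 cm

Layer 1: α = (0.88 + 0.071×24)×10⁻⁴ = 2.584×10⁻⁴ K⁻¹
Layer 2: α = (0.88 + 0.071×16)×10⁻⁴ = 2.016×10⁻⁴ K⁻¹
Layer 3: α = (0.88 + 0.071×8.9)×10⁻⁴ = 1.5119×10⁻⁴ K⁻¹
Layer 4: α = (0.88 + 0.071×1.9)×10⁻⁴ = 1.0149×10⁻⁴ K⁻¹
220 × 0.87 × 2.584×10⁻⁴ = 0.04945776 m
220–940 m: 720 × 2.016×10⁻⁴ × 0.28 = 0.04064256 m
Layer 3: 1.5119×10⁻⁴ × 0.63 × 840 = 0.080009748 m
1780–3180 m: 0.62 × 1.0149×10⁻⁴ × 1400 = 0.08809332 m
Δh = 0.04945776 + 0.04064256 + 0.080009748 + 0.08809332 = 0.258203388 m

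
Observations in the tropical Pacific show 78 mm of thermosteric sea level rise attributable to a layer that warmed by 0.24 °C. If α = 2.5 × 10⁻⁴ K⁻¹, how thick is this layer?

1300 m

H = Δh/(αΔT) = 0.078 / (2.5×10⁻⁴ × 0.24) = 1300 m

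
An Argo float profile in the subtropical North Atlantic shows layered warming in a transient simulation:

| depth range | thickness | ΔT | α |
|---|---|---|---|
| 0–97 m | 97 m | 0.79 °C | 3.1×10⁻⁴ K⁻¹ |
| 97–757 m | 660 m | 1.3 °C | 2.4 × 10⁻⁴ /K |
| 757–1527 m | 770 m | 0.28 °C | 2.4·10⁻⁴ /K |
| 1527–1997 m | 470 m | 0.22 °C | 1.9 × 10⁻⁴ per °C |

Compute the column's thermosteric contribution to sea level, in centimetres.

Δh = 30.1 cm

0.79 × 3.1×10⁻⁴ × 97 = 0.0237553 m
Layer 2: 2.4×10⁻⁴ × 1.3 × 660 = 0.20592 m
Layer 3: 2.4×10⁻⁴ × 0.28 × 770 = 0.051744 m
Layer 4: 1.9×10⁻⁴ × 0.22 × 470 = 0.019646 m
Δh = 0.0237553 + 0.20592 + 0.051744 + 0.019646 = 0.3010653 m ≈ 30.1 cm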